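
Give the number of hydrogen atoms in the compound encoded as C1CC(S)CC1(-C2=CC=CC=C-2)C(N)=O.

15

Hydrogens are implicit in SMILES; fill each atom to its normal valence:
  5 × C (aromatic): 1 H each → 5
  3 × C: 2 H each → 6
  2 × C: no H
  1 × C: 1 H
  1 × C (aromatic): no H
  1 × N: 2 H
  1 × O: no H
  1 × S: 1 H
  Total hydrogens = 15.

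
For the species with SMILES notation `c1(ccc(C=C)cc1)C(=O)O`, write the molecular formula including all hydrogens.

Heavy atoms from the SMILES: 9 C, 2 O.
Implicit hydrogens by atom environment:
  4 × C (aromatic): 1 H each → 4
  2 × C (aromatic): no H
  1 × C: 2 H
  1 × C: 1 H
  1 × C: no H
  1 × O: 1 H
  1 × O: no H
  Total hydrogens = 8.
Molecular formula: C9H8O2

C9H8O2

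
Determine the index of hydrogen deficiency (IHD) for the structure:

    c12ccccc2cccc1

Molecular formula from the SMILES: C10H8.
DoU = (2C + 2 + N − H − X)/2 = (2·10 + 2 + 0 − 8 − 0)/2 = 14/2 = 7.
(Structurally: 2 ring(s) + 5 π bond(s) = 7.)

7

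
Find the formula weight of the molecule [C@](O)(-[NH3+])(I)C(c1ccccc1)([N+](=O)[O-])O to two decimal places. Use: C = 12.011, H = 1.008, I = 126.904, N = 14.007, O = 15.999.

325.08

Molecular formula: C8H10IN2O4+.
M = 8×12.011 + 10×1.008 + 1×126.904 + 2×14.007 + 4×15.999 = 325.08 g/mol.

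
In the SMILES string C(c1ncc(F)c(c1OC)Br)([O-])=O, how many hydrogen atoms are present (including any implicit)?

Hydrogens are implicit in SMILES; fill each atom to its normal valence:
  4 × C (aromatic): no H
  2 × O: no H
  1 × Br: no H
  1 × C: 3 H
  1 × C (aromatic): 1 H
  1 × C: no H
  1 × F: no H
  1 × N (aromatic): no H
  1 × O (charge -1): no H
  Total hydrogens = 4.

4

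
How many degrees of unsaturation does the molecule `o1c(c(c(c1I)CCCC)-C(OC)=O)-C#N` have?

Molecular formula from the SMILES: C11H12INO3.
DoU = (2C + 2 + N − H − X)/2 = (2·11 + 2 + 1 − 12 − 1)/2 = 12/2 = 6.
(Structurally: 1 ring(s) + 5 π bond(s) = 6.)

6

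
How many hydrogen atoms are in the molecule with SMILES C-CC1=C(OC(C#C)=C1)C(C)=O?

Hydrogens are implicit in SMILES; fill each atom to its normal valence:
  3 × C (aromatic): no H
  2 × C: 3 H each → 6
  2 × C: no H
  1 × C: 2 H
  1 × C (aromatic): 1 H
  1 × C: 1 H
  1 × O (aromatic): no H
  1 × O: no H
  Total hydrogens = 10.

10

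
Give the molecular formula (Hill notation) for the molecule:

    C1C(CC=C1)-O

Heavy atoms from the SMILES: 5 C, 1 O.
Implicit hydrogens by atom environment:
  3 × C: 1 H each → 3
  2 × C: 2 H each → 4
  1 × O: 1 H
  Total hydrogens = 8.
Molecular formula: C5H8O

C5H8O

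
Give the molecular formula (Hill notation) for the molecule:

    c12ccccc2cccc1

Heavy atoms from the SMILES: 10 C.
Implicit hydrogens by atom environment:
  8 × C (aromatic): 1 H each → 8
  2 × C (aromatic): no H
  Total hydrogens = 8.
Molecular formula: C10H8

C10H8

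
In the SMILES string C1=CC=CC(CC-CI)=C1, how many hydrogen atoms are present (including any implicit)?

11

Hydrogens are implicit in SMILES; fill each atom to its normal valence:
  5 × C (aromatic): 1 H each → 5
  3 × C: 2 H each → 6
  1 × C (aromatic): no H
  1 × I: no H
  Total hydrogens = 11.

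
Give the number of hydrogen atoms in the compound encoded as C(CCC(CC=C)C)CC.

20

Hydrogens are implicit in SMILES; fill each atom to its normal valence:
  6 × C: 2 H each → 12
  2 × C: 3 H each → 6
  2 × C: 1 H each → 2
  Total hydrogens = 20.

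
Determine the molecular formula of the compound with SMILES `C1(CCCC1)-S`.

Heavy atoms from the SMILES: 5 C, 1 S.
Implicit hydrogens by atom environment:
  4 × C: 2 H each → 8
  1 × C: 1 H
  1 × S: 1 H
  Total hydrogens = 10.
Molecular formula: C5H10S

C5H10S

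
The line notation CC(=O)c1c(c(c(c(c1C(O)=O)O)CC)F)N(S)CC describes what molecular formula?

Heavy atoms from the SMILES: 13 C, 1 F, 1 N, 4 O, 1 S.
Implicit hydrogens by atom environment:
  6 × C (aromatic): no H
  3 × C: 3 H each → 9
  2 × C: 2 H each → 4
  2 × C: no H
  2 × O: 1 H each → 2
  2 × O: no H
  1 × F: no H
  1 × N: no H
  1 × S: 1 H
  Total hydrogens = 16.
Molecular formula: C13H16FNO4S

C13H16FNO4S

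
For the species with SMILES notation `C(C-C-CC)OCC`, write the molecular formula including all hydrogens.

Heavy atoms from the SMILES: 7 C, 1 O.
Implicit hydrogens by atom environment:
  5 × C: 2 H each → 10
  2 × C: 3 H each → 6
  1 × O: no H
  Total hydrogens = 16.
Molecular formula: C7H16O

C7H16O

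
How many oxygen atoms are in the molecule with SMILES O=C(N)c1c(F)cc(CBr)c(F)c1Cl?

1

The symbol for oxygen appears 1 time in the SMILES.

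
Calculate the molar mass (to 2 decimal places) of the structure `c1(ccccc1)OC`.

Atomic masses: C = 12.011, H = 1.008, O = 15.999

Molecular formula: C7H8O.
M = 7×12.011 + 8×1.008 + 1×15.999 = 108.14 g/mol.

108.14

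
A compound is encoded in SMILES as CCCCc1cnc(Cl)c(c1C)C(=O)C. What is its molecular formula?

Heavy atoms from the SMILES: 12 C, 1 Cl, 1 N, 1 O.
Implicit hydrogens by atom environment:
  4 × C (aromatic): no H
  3 × C: 3 H each → 9
  3 × C: 2 H each → 6
  1 × C (aromatic): 1 H
  1 × C: no H
  1 × Cl: no H
  1 × N (aromatic): no H
  1 × O: no H
  Total hydrogens = 16.
Molecular formula: C12H16ClNO

C12H16ClNO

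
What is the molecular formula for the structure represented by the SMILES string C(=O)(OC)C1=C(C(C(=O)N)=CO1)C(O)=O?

C8H7NO6

Heavy atoms from the SMILES: 8 C, 1 N, 6 O.
Implicit hydrogens by atom environment:
  4 × O: no H
  3 × C (aromatic): no H
  3 × C: no H
  1 × C: 3 H
  1 × C (aromatic): 1 H
  1 × N: 2 H
  1 × O: 1 H
  1 × O (aromatic): no H
  Total hydrogens = 7.
Molecular formula: C8H7NO6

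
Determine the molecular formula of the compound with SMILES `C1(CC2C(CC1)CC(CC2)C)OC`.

C12H22O

Heavy atoms from the SMILES: 12 C, 1 O.
Implicit hydrogens by atom environment:
  6 × C: 2 H each → 12
  4 × C: 1 H each → 4
  2 × C: 3 H each → 6
  1 × O: no H
  Total hydrogens = 22.
Molecular formula: C12H22O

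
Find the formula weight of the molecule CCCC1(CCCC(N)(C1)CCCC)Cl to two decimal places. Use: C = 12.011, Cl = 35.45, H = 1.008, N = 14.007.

Molecular formula: C13H26ClN.
M = 13×12.011 + 1×35.45 + 26×1.008 + 1×14.007 = 231.81 g/mol.

231.81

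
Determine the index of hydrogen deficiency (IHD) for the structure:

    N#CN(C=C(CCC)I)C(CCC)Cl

3

Molecular formula from the SMILES: C10H16ClIN2.
DoU = (2C + 2 + N − H − X)/2 = (2·10 + 2 + 2 − 16 − 2)/2 = 6/2 = 3.
(Structurally: 0 ring(s) + 3 π bond(s) = 3.)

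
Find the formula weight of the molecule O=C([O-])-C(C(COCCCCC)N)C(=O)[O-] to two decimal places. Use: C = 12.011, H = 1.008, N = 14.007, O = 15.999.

Molecular formula: [C10H17NO5]2-.
M = 10×12.011 + 17×1.008 + 1×14.007 + 5×15.999 = 231.25 g/mol.

231.25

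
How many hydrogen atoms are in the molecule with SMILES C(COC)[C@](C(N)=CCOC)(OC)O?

19

Hydrogens are implicit in SMILES; fill each atom to its normal valence:
  3 × C: 3 H each → 9
  3 × C: 2 H each → 6
  3 × O: no H
  2 × C: no H
  1 × C: 1 H
  1 × N: 2 H
  1 × O: 1 H
  Total hydrogens = 19.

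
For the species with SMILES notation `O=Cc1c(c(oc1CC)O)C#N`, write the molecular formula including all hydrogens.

Heavy atoms from the SMILES: 8 C, 1 N, 3 O.
Implicit hydrogens by atom environment:
  4 × C (aromatic): no H
  1 × C: 3 H
  1 × C: 2 H
  1 × C: 1 H
  1 × C: no H
  1 × N: no H
  1 × O: 1 H
  1 × O (aromatic): no H
  1 × O: no H
  Total hydrogens = 7.
Molecular formula: C8H7NO3

C8H7NO3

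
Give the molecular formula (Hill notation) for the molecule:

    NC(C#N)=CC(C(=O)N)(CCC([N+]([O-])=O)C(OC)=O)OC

C11H16N4O6

Heavy atoms from the SMILES: 11 C, 4 N, 6 O.
Implicit hydrogens by atom environment:
  5 × C: no H
  5 × O: no H
  2 × C: 3 H each → 6
  2 × C: 2 H each → 4
  2 × C: 1 H each → 2
  2 × N: 2 H each → 4
  1 × N: no H
  1 × N (charge +1): no H
  1 × O (charge -1): no H
  Total hydrogens = 16.
Molecular formula: C11H16N4O6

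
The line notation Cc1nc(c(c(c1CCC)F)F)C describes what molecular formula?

Heavy atoms from the SMILES: 10 C, 2 F, 1 N.
Implicit hydrogens by atom environment:
  5 × C (aromatic): no H
  3 × C: 3 H each → 9
  2 × C: 2 H each → 4
  2 × F: no H
  1 × N (aromatic): no H
  Total hydrogens = 13.
Molecular formula: C10H13F2N

C10H13F2N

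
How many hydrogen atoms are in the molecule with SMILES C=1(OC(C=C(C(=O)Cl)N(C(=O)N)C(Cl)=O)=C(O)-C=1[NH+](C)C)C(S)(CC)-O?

18

Hydrogens are implicit in SMILES; fill each atom to its normal valence:
  5 × C: no H
  4 × C (aromatic): no H
  3 × C: 3 H each → 9
  3 × O: no H
  2 × Cl: no H
  2 × O: 1 H each → 2
  1 × C: 2 H
  1 × C: 1 H
  1 × N: 2 H
  1 × N (charge +1): 1 H
  1 × N: no H
  1 × O (aromatic): no H
  1 × S: 1 H
  Total hydrogens = 18.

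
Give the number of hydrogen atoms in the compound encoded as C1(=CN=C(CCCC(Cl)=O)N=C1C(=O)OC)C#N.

10

Hydrogens are implicit in SMILES; fill each atom to its normal valence:
  3 × C: 2 H each → 6
  3 × C (aromatic): no H
  3 × C: no H
  3 × O: no H
  2 × N (aromatic): no H
  1 × C: 3 H
  1 × C (aromatic): 1 H
  1 × Cl: no H
  1 × N: no H
  Total hydrogens = 10.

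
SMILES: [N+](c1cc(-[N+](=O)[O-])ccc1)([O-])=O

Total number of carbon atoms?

The symbol for carbon appears 6 times in the SMILES. Lowercase c denotes aromatic carbon and counts toward C.

6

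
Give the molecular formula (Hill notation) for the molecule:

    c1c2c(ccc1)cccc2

C10H8

Heavy atoms from the SMILES: 10 C.
Implicit hydrogens by atom environment:
  8 × C (aromatic): 1 H each → 8
  2 × C (aromatic): no H
  Total hydrogens = 8.
Molecular formula: C10H8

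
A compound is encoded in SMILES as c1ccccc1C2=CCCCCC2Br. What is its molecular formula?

C13H15Br

Heavy atoms from the SMILES: 1 Br, 13 C.
Implicit hydrogens by atom environment:
  5 × C (aromatic): 1 H each → 5
  4 × C: 2 H each → 8
  2 × C: 1 H each → 2
  1 × Br: no H
  1 × C: no H
  1 × C (aromatic): no H
  Total hydrogens = 15.
Molecular formula: C13H15Br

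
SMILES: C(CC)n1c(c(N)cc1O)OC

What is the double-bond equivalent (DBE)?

3

Molecular formula from the SMILES: C8H14N2O2.
DoU = (2C + 2 + N − H − X)/2 = (2·8 + 2 + 2 − 14 − 0)/2 = 6/2 = 3.
(Structurally: 1 ring(s) + 2 π bond(s) = 3.)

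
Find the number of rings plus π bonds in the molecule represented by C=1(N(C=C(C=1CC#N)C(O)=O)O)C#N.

8

Molecular formula from the SMILES: C8H5N3O3.
DoU = (2C + 2 + N − H − X)/2 = (2·8 + 2 + 3 − 5 − 0)/2 = 16/2 = 8.
(Structurally: 1 ring(s) + 7 π bond(s) = 8.)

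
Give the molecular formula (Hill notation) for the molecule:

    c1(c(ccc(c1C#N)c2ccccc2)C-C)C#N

Heavy atoms from the SMILES: 16 C, 2 N.
Implicit hydrogens by atom environment:
  7 × C (aromatic): 1 H each → 7
  5 × C (aromatic): no H
  2 × C: no H
  2 × N: no H
  1 × C: 3 H
  1 × C: 2 H
  Total hydrogens = 12.
Molecular formula: C16H12N2

C16H12N2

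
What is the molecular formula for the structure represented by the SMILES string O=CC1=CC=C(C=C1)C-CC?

Heavy atoms from the SMILES: 10 C, 1 O.
Implicit hydrogens by atom environment:
  4 × C (aromatic): 1 H each → 4
  2 × C: 2 H each → 4
  2 × C (aromatic): no H
  1 × C: 3 H
  1 × C: 1 H
  1 × O: no H
  Total hydrogens = 12.
Molecular formula: C10H12O

C10H12O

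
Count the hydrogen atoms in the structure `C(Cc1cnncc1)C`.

Hydrogens are implicit in SMILES; fill each atom to its normal valence:
  3 × C (aromatic): 1 H each → 3
  2 × C: 2 H each → 4
  2 × N (aromatic): no H
  1 × C: 3 H
  1 × C (aromatic): no H
  Total hydrogens = 10.

10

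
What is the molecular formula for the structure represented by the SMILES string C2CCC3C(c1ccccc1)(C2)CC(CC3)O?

C16H22O

Heavy atoms from the SMILES: 16 C, 1 O.
Implicit hydrogens by atom environment:
  7 × C: 2 H each → 14
  5 × C (aromatic): 1 H each → 5
  2 × C: 1 H each → 2
  1 × C: no H
  1 × C (aromatic): no H
  1 × O: 1 H
  Total hydrogens = 22.
Molecular formula: C16H22O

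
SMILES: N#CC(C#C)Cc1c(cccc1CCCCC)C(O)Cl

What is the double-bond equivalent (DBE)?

8

Molecular formula from the SMILES: C17H20ClNO.
DoU = (2C + 2 + N − H − X)/2 = (2·17 + 2 + 1 − 20 − 1)/2 = 16/2 = 8.
(Structurally: 1 ring(s) + 7 π bond(s) = 8.)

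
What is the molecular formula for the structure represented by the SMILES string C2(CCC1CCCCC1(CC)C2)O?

Heavy atoms from the SMILES: 12 C, 1 O.
Implicit hydrogens by atom environment:
  8 × C: 2 H each → 16
  2 × C: 1 H each → 2
  1 × C: 3 H
  1 × C: no H
  1 × O: 1 H
  Total hydrogens = 22.
Molecular formula: C12H22O

C12H22O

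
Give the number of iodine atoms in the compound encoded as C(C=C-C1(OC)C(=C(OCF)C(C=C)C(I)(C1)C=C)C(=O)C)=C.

The symbol for iodine appears 1 time in the SMILES.

1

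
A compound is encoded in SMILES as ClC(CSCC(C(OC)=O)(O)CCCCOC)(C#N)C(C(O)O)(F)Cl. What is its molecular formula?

C14H22Cl2FNO6S

Heavy atoms from the SMILES: 14 C, 2 Cl, 1 F, 1 N, 6 O, 1 S.
Implicit hydrogens by atom environment:
  6 × C: 2 H each → 12
  5 × C: no H
  3 × O: 1 H each → 3
  3 × O: no H
  2 × C: 3 H each → 6
  2 × Cl: no H
  1 × C: 1 H
  1 × F: no H
  1 × N: no H
  1 × S: no H
  Total hydrogens = 22.
Molecular formula: C14H22Cl2FNO6S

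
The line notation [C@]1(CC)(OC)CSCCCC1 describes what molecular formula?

Heavy atoms from the SMILES: 9 C, 1 O, 1 S.
Implicit hydrogens by atom environment:
  6 × C: 2 H each → 12
  2 × C: 3 H each → 6
  1 × C: no H
  1 × O: no H
  1 × S: no H
  Total hydrogens = 18.
Molecular formula: C9H18OS

C9H18OS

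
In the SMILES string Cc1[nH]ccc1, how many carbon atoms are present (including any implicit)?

The symbol for carbon appears 5 times in the SMILES. Lowercase c denotes aromatic carbon and counts toward C.

5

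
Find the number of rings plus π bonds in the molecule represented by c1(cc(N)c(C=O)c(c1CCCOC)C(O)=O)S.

Molecular formula from the SMILES: C12H15NO4S.
DoU = (2C + 2 + N − H − X)/2 = (2·12 + 2 + 1 − 15 − 0)/2 = 12/2 = 6.
(Structurally: 1 ring(s) + 5 π bond(s) = 6.)

6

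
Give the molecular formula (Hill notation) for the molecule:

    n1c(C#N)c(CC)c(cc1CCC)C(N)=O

Heavy atoms from the SMILES: 12 C, 3 N, 1 O.
Implicit hydrogens by atom environment:
  4 × C (aromatic): no H
  3 × C: 2 H each → 6
  2 × C: 3 H each → 6
  2 × C: no H
  1 × C (aromatic): 1 H
  1 × N: 2 H
  1 × N (aromatic): no H
  1 × N: no H
  1 × O: no H
  Total hydrogens = 15.
Molecular formula: C12H15N3O

C12H15N3O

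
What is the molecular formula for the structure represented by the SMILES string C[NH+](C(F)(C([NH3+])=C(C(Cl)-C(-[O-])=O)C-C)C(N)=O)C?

C10H18ClFN3O3+

Heavy atoms from the SMILES: 10 C, 1 Cl, 1 F, 3 N, 3 O.
Implicit hydrogens by atom environment:
  5 × C: no H
  3 × C: 3 H each → 9
  2 × O: no H
  1 × C: 2 H
  1 × C: 1 H
  1 × Cl: no H
  1 × F: no H
  1 × N (charge +1): 3 H
  1 × N: 2 H
  1 × N (charge +1): 1 H
  1 × O (charge -1): no H
  Total hydrogens = 18.
Net charge +1.
Molecular formula: C10H18ClFN3O3+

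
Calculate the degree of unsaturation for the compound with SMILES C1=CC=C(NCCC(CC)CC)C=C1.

Molecular formula from the SMILES: C13H21N.
DoU = (2C + 2 + N − H − X)/2 = (2·13 + 2 + 1 − 21 − 0)/2 = 8/2 = 4.
(Structurally: 1 ring(s) + 3 π bond(s) = 4.)

4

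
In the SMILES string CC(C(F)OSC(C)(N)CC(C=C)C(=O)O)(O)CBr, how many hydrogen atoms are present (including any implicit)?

19

Hydrogens are implicit in SMILES; fill each atom to its normal valence:
  3 × C: 2 H each → 6
  3 × C: 1 H each → 3
  3 × C: no H
  2 × C: 3 H each → 6
  2 × O: 1 H each → 2
  2 × O: no H
  1 × Br: no H
  1 × F: no H
  1 × N: 2 H
  1 × S: no H
  Total hydrogens = 19.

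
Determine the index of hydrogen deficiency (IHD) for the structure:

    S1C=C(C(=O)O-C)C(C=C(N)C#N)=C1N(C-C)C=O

8

Molecular formula from the SMILES: C12H13N3O3S.
DoU = (2C + 2 + N − H − X)/2 = (2·12 + 2 + 3 − 13 − 0)/2 = 16/2 = 8.
(Structurally: 1 ring(s) + 7 π bond(s) = 8.)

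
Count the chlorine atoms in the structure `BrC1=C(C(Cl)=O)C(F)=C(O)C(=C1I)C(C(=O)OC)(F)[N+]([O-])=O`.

The symbol for chlorine appears 1 time in the SMILES.

1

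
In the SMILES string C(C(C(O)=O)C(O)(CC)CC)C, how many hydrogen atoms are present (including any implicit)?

18

Hydrogens are implicit in SMILES; fill each atom to its normal valence:
  3 × C: 3 H each → 9
  3 × C: 2 H each → 6
  2 × C: no H
  2 × O: 1 H each → 2
  1 × C: 1 H
  1 × O: no H
  Total hydrogens = 18.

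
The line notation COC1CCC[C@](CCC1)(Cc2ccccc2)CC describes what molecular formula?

C18H28O

Heavy atoms from the SMILES: 18 C, 1 O.
Implicit hydrogens by atom environment:
  8 × C: 2 H each → 16
  5 × C (aromatic): 1 H each → 5
  2 × C: 3 H each → 6
  1 × C: 1 H
  1 × C: no H
  1 × C (aromatic): no H
  1 × O: no H
  Total hydrogens = 28.
Molecular formula: C18H28O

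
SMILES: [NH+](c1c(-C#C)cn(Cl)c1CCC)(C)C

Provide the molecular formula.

C11H16ClN2+

Heavy atoms from the SMILES: 11 C, 1 Cl, 2 N.
Implicit hydrogens by atom environment:
  3 × C: 3 H each → 9
  3 × C (aromatic): no H
  2 × C: 2 H each → 4
  1 × C (aromatic): 1 H
  1 × C: 1 H
  1 × C: no H
  1 × Cl: no H
  1 × N (charge +1): 1 H
  1 × N (aromatic): no H
  Total hydrogens = 16.
Net charge +1.
Molecular formula: C11H16ClN2+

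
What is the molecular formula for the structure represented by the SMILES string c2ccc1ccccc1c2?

C10H8

Heavy atoms from the SMILES: 10 C.
Implicit hydrogens by atom environment:
  8 × C (aromatic): 1 H each → 8
  2 × C (aromatic): no H
  Total hydrogens = 8.
Molecular formula: C10H8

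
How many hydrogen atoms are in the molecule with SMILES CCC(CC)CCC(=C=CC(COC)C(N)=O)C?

27

Hydrogens are implicit in SMILES; fill each atom to its normal valence:
  5 × C: 2 H each → 10
  4 × C: 3 H each → 12
  3 × C: 1 H each → 3
  3 × C: no H
  2 × O: no H
  1 × N: 2 H
  Total hydrogens = 27.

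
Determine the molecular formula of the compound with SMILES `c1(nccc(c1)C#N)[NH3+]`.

Heavy atoms from the SMILES: 6 C, 3 N.
Implicit hydrogens by atom environment:
  3 × C (aromatic): 1 H each → 3
  2 × C (aromatic): no H
  1 × C: no H
  1 × N (charge +1): 3 H
  1 × N (aromatic): no H
  1 × N: no H
  Total hydrogens = 6.
Net charge +1.
Molecular formula: C6H6N3+

C6H6N3+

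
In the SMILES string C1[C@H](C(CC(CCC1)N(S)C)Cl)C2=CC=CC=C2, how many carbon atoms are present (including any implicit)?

The symbol for carbon appears 15 times in the SMILES. (Cl is a single chlorine, not C + l.)

15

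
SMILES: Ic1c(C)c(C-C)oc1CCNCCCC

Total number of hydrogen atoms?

22

Hydrogens are implicit in SMILES; fill each atom to its normal valence:
  6 × C: 2 H each → 12
  4 × C (aromatic): no H
  3 × C: 3 H each → 9
  1 × I: no H
  1 × N: 1 H
  1 × O (aromatic): no H
  Total hydrogens = 22.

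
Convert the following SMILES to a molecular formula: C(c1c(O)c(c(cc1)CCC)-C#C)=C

C13H14O

Heavy atoms from the SMILES: 13 C, 1 O.
Implicit hydrogens by atom environment:
  4 × C (aromatic): no H
  3 × C: 2 H each → 6
  2 × C (aromatic): 1 H each → 2
  2 × C: 1 H each → 2
  1 × C: 3 H
  1 × C: no H
  1 × O: 1 H
  Total hydrogens = 14.
Molecular formula: C13H14O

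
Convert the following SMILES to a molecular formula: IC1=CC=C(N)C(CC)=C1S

Heavy atoms from the SMILES: 8 C, 1 I, 1 N, 1 S.
Implicit hydrogens by atom environment:
  4 × C (aromatic): no H
  2 × C (aromatic): 1 H each → 2
  1 × C: 3 H
  1 × C: 2 H
  1 × I: no H
  1 × N: 2 H
  1 × S: 1 H
  Total hydrogens = 10.
Molecular formula: C8H10INS

C8H10INS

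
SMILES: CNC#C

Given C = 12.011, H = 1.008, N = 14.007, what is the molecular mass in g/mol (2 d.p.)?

55.08

Molecular formula: C3H5N.
M = 3×12.011 + 5×1.008 + 1×14.007 = 55.08 g/mol.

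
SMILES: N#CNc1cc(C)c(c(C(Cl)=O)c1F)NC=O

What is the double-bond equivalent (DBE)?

8

Molecular formula from the SMILES: C10H7ClFN3O2.
DoU = (2C + 2 + N − H − X)/2 = (2·10 + 2 + 3 − 7 − 2)/2 = 16/2 = 8.
(Structurally: 1 ring(s) + 7 π bond(s) = 8.)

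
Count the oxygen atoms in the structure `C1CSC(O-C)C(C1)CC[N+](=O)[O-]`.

The symbol for oxygen appears 3 times in the SMILES.

3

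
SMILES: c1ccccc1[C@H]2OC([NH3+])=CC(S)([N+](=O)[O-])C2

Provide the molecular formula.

Heavy atoms from the SMILES: 11 C, 2 N, 3 O, 1 S.
Implicit hydrogens by atom environment:
  5 × C (aromatic): 1 H each → 5
  2 × C: 1 H each → 2
  2 × C: no H
  2 × O: no H
  1 × C: 2 H
  1 × C (aromatic): no H
  1 × N (charge +1): 3 H
  1 × N (charge +1): no H
  1 × O (charge -1): no H
  1 × S: 1 H
  Total hydrogens = 13.
Net charge +1.
Molecular formula: C11H13N2O3S+

C11H13N2O3S+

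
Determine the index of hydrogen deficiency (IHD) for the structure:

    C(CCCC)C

Molecular formula from the SMILES: C6H14.
DoU = (2C + 2 + N − H − X)/2 = (2·6 + 2 + 0 − 14 − 0)/2 = 0/2 = 0.
(Structurally: 0 ring(s) + 0 π bond(s) = 0.)

0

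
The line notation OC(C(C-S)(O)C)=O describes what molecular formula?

C4H8O3S

Heavy atoms from the SMILES: 4 C, 3 O, 1 S.
Implicit hydrogens by atom environment:
  2 × C: no H
  2 × O: 1 H each → 2
  1 × C: 3 H
  1 × C: 2 H
  1 × O: no H
  1 × S: 1 H
  Total hydrogens = 8.
Molecular formula: C4H8O3S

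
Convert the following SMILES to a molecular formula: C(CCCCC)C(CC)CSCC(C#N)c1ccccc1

Heavy atoms from the SMILES: 19 C, 1 N, 1 S.
Implicit hydrogens by atom environment:
  8 × C: 2 H each → 16
  5 × C (aromatic): 1 H each → 5
  2 × C: 3 H each → 6
  2 × C: 1 H each → 2
  1 × C (aromatic): no H
  1 × C: no H
  1 × N: no H
  1 × S: no H
  Total hydrogens = 29.
Molecular formula: C19H29NS

C19H29NS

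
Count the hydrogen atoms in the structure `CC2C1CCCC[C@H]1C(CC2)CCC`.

Hydrogens are implicit in SMILES; fill each atom to its normal valence:
  8 × C: 2 H each → 16
  4 × C: 1 H each → 4
  2 × C: 3 H each → 6
  Total hydrogens = 26.

26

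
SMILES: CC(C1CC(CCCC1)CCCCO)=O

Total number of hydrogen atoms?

Hydrogens are implicit in SMILES; fill each atom to its normal valence:
  9 × C: 2 H each → 18
  2 × C: 1 H each → 2
  1 × C: 3 H
  1 × C: no H
  1 × O: 1 H
  1 × O: no H
  Total hydrogens = 24.

24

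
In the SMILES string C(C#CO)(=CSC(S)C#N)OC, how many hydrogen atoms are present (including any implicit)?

7

Hydrogens are implicit in SMILES; fill each atom to its normal valence:
  4 × C: no H
  2 × C: 1 H each → 2
  1 × C: 3 H
  1 × N: no H
  1 × O: 1 H
  1 × O: no H
  1 × S: 1 H
  1 × S: no H
  Total hydrogens = 7.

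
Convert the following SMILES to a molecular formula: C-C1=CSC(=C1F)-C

Heavy atoms from the SMILES: 6 C, 1 F, 1 S.
Implicit hydrogens by atom environment:
  3 × C (aromatic): no H
  2 × C: 3 H each → 6
  1 × C (aromatic): 1 H
  1 × F: no H
  1 × S (aromatic): no H
  Total hydrogens = 7.
Molecular formula: C6H7FS

C6H7FS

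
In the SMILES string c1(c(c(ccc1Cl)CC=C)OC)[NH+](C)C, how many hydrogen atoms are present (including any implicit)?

17

Hydrogens are implicit in SMILES; fill each atom to its normal valence:
  4 × C (aromatic): no H
  3 × C: 3 H each → 9
  2 × C: 2 H each → 4
  2 × C (aromatic): 1 H each → 2
  1 × C: 1 H
  1 × Cl: no H
  1 × N (charge +1): 1 H
  1 × O: no H
  Total hydrogens = 17.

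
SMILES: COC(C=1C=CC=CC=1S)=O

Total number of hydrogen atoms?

Hydrogens are implicit in SMILES; fill each atom to its normal valence:
  4 × C (aromatic): 1 H each → 4
  2 × C (aromatic): no H
  2 × O: no H
  1 × C: 3 H
  1 × C: no H
  1 × S: 1 H
  Total hydrogens = 8.

8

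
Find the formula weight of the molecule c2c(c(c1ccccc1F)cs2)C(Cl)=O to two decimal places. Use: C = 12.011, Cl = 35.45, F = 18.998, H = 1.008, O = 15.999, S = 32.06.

Molecular formula: C11H6ClFOS.
M = 11×12.011 + 1×35.45 + 1×18.998 + 6×1.008 + 1×15.999 + 1×32.06 = 240.68 g/mol.

240.68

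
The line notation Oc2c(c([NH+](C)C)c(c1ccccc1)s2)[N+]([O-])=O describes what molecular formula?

Heavy atoms from the SMILES: 12 C, 2 N, 3 O, 1 S.
Implicit hydrogens by atom environment:
  5 × C (aromatic): 1 H each → 5
  5 × C (aromatic): no H
  2 × C: 3 H each → 6
  1 × N (charge +1): 1 H
  1 × N (charge +1): no H
  1 × O: 1 H
  1 × O: no H
  1 × O (charge -1): no H
  1 × S (aromatic): no H
  Total hydrogens = 13.
Net charge +1.
Molecular formula: C12H13N2O3S+

C12H13N2O3S+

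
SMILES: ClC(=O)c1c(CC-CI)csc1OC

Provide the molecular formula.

C9H10ClIO2S

Heavy atoms from the SMILES: 9 C, 1 Cl, 1 I, 2 O, 1 S.
Implicit hydrogens by atom environment:
  3 × C: 2 H each → 6
  3 × C (aromatic): no H
  2 × O: no H
  1 × C: 3 H
  1 × C (aromatic): 1 H
  1 × C: no H
  1 × Cl: no H
  1 × I: no H
  1 × S (aromatic): no H
  Total hydrogens = 10.
Molecular formula: C9H10ClIO2S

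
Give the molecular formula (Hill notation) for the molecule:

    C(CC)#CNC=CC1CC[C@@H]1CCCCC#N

Heavy atoms from the SMILES: 15 C, 2 N.
Implicit hydrogens by atom environment:
  7 × C: 2 H each → 14
  4 × C: 1 H each → 4
  3 × C: no H
  1 × C: 3 H
  1 × N: 1 H
  1 × N: no H
  Total hydrogens = 22.
Molecular formula: C15H22N2

C15H22N2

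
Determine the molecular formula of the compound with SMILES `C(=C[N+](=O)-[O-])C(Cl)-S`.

Heavy atoms from the SMILES: 3 C, 1 Cl, 1 N, 2 O, 1 S.
Implicit hydrogens by atom environment:
  3 × C: 1 H each → 3
  1 × Cl: no H
  1 × N (charge +1): no H
  1 × O: no H
  1 × O (charge -1): no H
  1 × S: 1 H
  Total hydrogens = 4.
Molecular formula: C3H4ClNO2S

C3H4ClNO2S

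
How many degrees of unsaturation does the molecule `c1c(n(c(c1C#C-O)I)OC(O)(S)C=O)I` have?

Molecular formula from the SMILES: C8H5I2NO4S.
DoU = (2C + 2 + N − H − X)/2 = (2·8 + 2 + 1 − 5 − 2)/2 = 12/2 = 6.
(Structurally: 1 ring(s) + 5 π bond(s) = 6.)

6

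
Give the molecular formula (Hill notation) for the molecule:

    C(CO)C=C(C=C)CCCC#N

Heavy atoms from the SMILES: 10 C, 1 N, 1 O.
Implicit hydrogens by atom environment:
  6 × C: 2 H each → 12
  2 × C: 1 H each → 2
  2 × C: no H
  1 × N: no H
  1 × O: 1 H
  Total hydrogens = 15.
Molecular formula: C10H15NO

C10H15NO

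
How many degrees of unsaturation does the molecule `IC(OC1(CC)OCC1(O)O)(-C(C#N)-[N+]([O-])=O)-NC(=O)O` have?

5

Molecular formula from the SMILES: C9H12IN3O8.
DoU = (2C + 2 + N − H − X)/2 = (2·9 + 2 + 3 − 12 − 1)/2 = 10/2 = 5.
(Structurally: 1 ring(s) + 4 π bond(s) = 5.)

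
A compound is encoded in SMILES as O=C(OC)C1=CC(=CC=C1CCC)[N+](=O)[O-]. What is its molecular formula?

Heavy atoms from the SMILES: 11 C, 1 N, 4 O.
Implicit hydrogens by atom environment:
  3 × C (aromatic): 1 H each → 3
  3 × C (aromatic): no H
  3 × O: no H
  2 × C: 3 H each → 6
  2 × C: 2 H each → 4
  1 × C: no H
  1 × N (charge +1): no H
  1 × O (charge -1): no H
  Total hydrogens = 13.
Molecular formula: C11H13NO4

C11H13NO4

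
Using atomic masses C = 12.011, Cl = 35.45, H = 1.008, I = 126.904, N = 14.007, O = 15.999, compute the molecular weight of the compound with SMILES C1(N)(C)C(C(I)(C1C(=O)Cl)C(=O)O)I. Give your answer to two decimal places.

443.40

Molecular formula: C7H8ClI2NO3.
M = 7×12.011 + 1×35.45 + 8×1.008 + 2×126.904 + 1×14.007 + 3×15.999 = 443.40 g/mol.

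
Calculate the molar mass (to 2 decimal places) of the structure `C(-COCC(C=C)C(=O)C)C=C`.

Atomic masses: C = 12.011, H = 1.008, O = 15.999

168.24

Molecular formula: C10H16O2.
M = 10×12.011 + 16×1.008 + 2×15.999 = 168.24 g/mol.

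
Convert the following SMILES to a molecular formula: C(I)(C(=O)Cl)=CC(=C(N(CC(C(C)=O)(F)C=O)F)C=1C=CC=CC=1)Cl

Heavy atoms from the SMILES: 16 C, 2 Cl, 2 F, 1 I, 1 N, 3 O.
Implicit hydrogens by atom environment:
  6 × C: no H
  5 × C (aromatic): 1 H each → 5
  3 × O: no H
  2 × C: 1 H each → 2
  2 × Cl: no H
  2 × F: no H
  1 × C: 3 H
  1 × C: 2 H
  1 × C (aromatic): no H
  1 × I: no H
  1 × N: no H
  Total hydrogens = 12.
Molecular formula: C16H12Cl2F2INO3

C16H12Cl2F2INO3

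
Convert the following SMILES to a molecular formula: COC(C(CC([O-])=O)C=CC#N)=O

Heavy atoms from the SMILES: 8 C, 1 N, 4 O.
Implicit hydrogens by atom environment:
  3 × C: 1 H each → 3
  3 × C: no H
  3 × O: no H
  1 × C: 3 H
  1 × C: 2 H
  1 × N: no H
  1 × O (charge -1): no H
  Total hydrogens = 8.
Net charge -1.
Molecular formula: C8H8NO4-

C8H8NO4-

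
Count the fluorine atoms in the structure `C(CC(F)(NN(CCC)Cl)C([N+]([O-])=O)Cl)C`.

1

The symbol for fluorine appears 1 time in the SMILES.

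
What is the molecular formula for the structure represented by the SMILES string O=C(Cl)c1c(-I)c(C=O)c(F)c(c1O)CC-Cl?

C10H6Cl2FIO3

Heavy atoms from the SMILES: 10 C, 2 Cl, 1 F, 1 I, 3 O.
Implicit hydrogens by atom environment:
  6 × C (aromatic): no H
  2 × C: 2 H each → 4
  2 × Cl: no H
  2 × O: no H
  1 × C: 1 H
  1 × C: no H
  1 × F: no H
  1 × I: no H
  1 × O: 1 H
  Total hydrogens = 6.
Molecular formula: C10H6Cl2FIO3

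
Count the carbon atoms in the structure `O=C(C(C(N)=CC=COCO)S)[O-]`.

7

The symbol for carbon appears 7 times in the SMILES.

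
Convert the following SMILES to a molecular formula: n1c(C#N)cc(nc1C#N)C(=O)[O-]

Heavy atoms from the SMILES: 7 C, 4 N, 2 O.
Implicit hydrogens by atom environment:
  3 × C (aromatic): no H
  3 × C: no H
  2 × N (aromatic): no H
  2 × N: no H
  1 × C (aromatic): 1 H
  1 × O: no H
  1 × O (charge -1): no H
  Total hydrogens = 1.
Net charge -1.
Molecular formula: C7HN4O2-

C7HN4O2-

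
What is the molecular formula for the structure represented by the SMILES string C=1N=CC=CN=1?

C4H4N2

Heavy atoms from the SMILES: 4 C, 2 N.
Implicit hydrogens by atom environment:
  4 × C (aromatic): 1 H each → 4
  2 × N (aromatic): no H
  Total hydrogens = 4.
Molecular formula: C4H4N2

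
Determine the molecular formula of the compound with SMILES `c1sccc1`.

Heavy atoms from the SMILES: 4 C, 1 S.
Implicit hydrogens by atom environment:
  4 × C (aromatic): 1 H each → 4
  1 × S (aromatic): no H
  Total hydrogens = 4.
Molecular formula: C4H4S

C4H4S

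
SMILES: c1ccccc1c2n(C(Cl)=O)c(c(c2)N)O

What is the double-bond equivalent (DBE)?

8

Molecular formula from the SMILES: C11H9ClN2O2.
DoU = (2C + 2 + N − H − X)/2 = (2·11 + 2 + 2 − 9 − 1)/2 = 16/2 = 8.
(Structurally: 2 ring(s) + 6 π bond(s) = 8.)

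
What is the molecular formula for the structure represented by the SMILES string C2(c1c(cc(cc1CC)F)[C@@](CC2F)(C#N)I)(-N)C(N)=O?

Heavy atoms from the SMILES: 14 C, 2 F, 1 I, 3 N, 1 O.
Implicit hydrogens by atom environment:
  4 × C (aromatic): no H
  4 × C: no H
  2 × C: 2 H each → 4
  2 × C (aromatic): 1 H each → 2
  2 × F: no H
  2 × N: 2 H each → 4
  1 × C: 3 H
  1 × C: 1 H
  1 × I: no H
  1 × N: no H
  1 × O: no H
  Total hydrogens = 14.
Molecular formula: C14H14F2IN3O

C14H14F2IN3O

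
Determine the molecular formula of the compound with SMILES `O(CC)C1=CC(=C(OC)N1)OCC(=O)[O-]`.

Heavy atoms from the SMILES: 9 C, 1 N, 5 O.
Implicit hydrogens by atom environment:
  4 × O: no H
  3 × C (aromatic): no H
  2 × C: 3 H each → 6
  2 × C: 2 H each → 4
  1 × C (aromatic): 1 H
  1 × C: no H
  1 × N (aromatic): 1 H
  1 × O (charge -1): no H
  Total hydrogens = 12.
Net charge -1.
Molecular formula: C9H12NO5-

C9H12NO5-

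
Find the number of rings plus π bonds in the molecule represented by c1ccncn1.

4

Molecular formula from the SMILES: C4H4N2.
DoU = (2C + 2 + N − H − X)/2 = (2·4 + 2 + 2 − 4 − 0)/2 = 8/2 = 4.
(Structurally: 1 ring(s) + 3 π bond(s) = 4.)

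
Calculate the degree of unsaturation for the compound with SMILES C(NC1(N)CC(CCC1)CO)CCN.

1

Molecular formula from the SMILES: C10H23N3O.
DoU = (2C + 2 + N − H − X)/2 = (2·10 + 2 + 3 − 23 − 0)/2 = 2/2 = 1.
(Structurally: 1 ring(s) + 0 π bond(s) = 1.)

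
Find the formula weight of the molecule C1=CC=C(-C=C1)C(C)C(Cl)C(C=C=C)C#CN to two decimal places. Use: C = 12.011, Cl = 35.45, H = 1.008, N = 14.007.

245.75

Molecular formula: C15H16ClN.
M = 15×12.011 + 1×35.45 + 16×1.008 + 1×14.007 = 245.75 g/mol.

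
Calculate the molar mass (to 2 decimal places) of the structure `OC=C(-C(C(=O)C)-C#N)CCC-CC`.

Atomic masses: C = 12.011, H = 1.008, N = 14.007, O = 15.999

195.26

Molecular formula: C11H17NO2.
M = 11×12.011 + 17×1.008 + 1×14.007 + 2×15.999 = 195.26 g/mol.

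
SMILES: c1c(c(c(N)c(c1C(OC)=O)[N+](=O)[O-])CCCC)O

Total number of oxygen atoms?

5

The symbol for oxygen appears 5 times in the SMILES.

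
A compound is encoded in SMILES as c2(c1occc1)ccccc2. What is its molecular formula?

C10H8O

Heavy atoms from the SMILES: 10 C, 1 O.
Implicit hydrogens by atom environment:
  8 × C (aromatic): 1 H each → 8
  2 × C (aromatic): no H
  1 × O (aromatic): no H
  Total hydrogens = 8.
Molecular formula: C10H8O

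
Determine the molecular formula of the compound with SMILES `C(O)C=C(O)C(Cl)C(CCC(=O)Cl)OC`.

Heavy atoms from the SMILES: 9 C, 2 Cl, 4 O.
Implicit hydrogens by atom environment:
  3 × C: 2 H each → 6
  3 × C: 1 H each → 3
  2 × C: no H
  2 × Cl: no H
  2 × O: 1 H each → 2
  2 × O: no H
  1 × C: 3 H
  Total hydrogens = 14.
Molecular formula: C9H14Cl2O4

C9H14Cl2O4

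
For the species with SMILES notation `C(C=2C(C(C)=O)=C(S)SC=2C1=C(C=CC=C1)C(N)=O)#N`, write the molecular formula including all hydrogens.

C14H10N2O2S2

Heavy atoms from the SMILES: 14 C, 2 N, 2 O, 2 S.
Implicit hydrogens by atom environment:
  6 × C (aromatic): no H
  4 × C (aromatic): 1 H each → 4
  3 × C: no H
  2 × O: no H
  1 × C: 3 H
  1 × N: 2 H
  1 × N: no H
  1 × S: 1 H
  1 × S (aromatic): no H
  Total hydrogens = 10.
Molecular formula: C14H10N2O2S2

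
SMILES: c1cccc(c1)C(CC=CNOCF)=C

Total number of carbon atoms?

The symbol for carbon appears 12 times in the SMILES. Lowercase c denotes aromatic carbon and counts toward C.

12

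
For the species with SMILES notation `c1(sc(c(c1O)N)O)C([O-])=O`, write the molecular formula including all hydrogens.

C5H4NO4S-

Heavy atoms from the SMILES: 5 C, 1 N, 4 O, 1 S.
Implicit hydrogens by atom environment:
  4 × C (aromatic): no H
  2 × O: 1 H each → 2
  1 × C: no H
  1 × N: 2 H
  1 × O: no H
  1 × O (charge -1): no H
  1 × S (aromatic): no H
  Total hydrogens = 4.
Net charge -1.
Molecular formula: C5H4NO4S-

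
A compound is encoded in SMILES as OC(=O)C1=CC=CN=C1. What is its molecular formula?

C6H5NO2

Heavy atoms from the SMILES: 6 C, 1 N, 2 O.
Implicit hydrogens by atom environment:
  4 × C (aromatic): 1 H each → 4
  1 × C (aromatic): no H
  1 × C: no H
  1 × N (aromatic): no H
  1 × O: 1 H
  1 × O: no H
  Total hydrogens = 5.
Molecular formula: C6H5NO2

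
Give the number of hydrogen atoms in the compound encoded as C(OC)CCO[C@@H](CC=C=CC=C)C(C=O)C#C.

Hydrogens are implicit in SMILES; fill each atom to its normal valence:
  7 × C: 1 H each → 7
  5 × C: 2 H each → 10
  3 × O: no H
  2 × C: no H
  1 × C: 3 H
  Total hydrogens = 20.

20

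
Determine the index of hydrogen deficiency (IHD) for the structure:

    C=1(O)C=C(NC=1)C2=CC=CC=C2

7

Molecular formula from the SMILES: C10H9NO.
DoU = (2C + 2 + N − H − X)/2 = (2·10 + 2 + 1 − 9 − 0)/2 = 14/2 = 7.
(Structurally: 2 ring(s) + 5 π bond(s) = 7.)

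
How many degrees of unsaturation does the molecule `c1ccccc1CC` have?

Molecular formula from the SMILES: C8H10.
DoU = (2C + 2 + N − H − X)/2 = (2·8 + 2 + 0 − 10 − 0)/2 = 8/2 = 4.
(Structurally: 1 ring(s) + 3 π bond(s) = 4.)

4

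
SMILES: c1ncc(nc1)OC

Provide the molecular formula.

C5H6N2O

Heavy atoms from the SMILES: 5 C, 2 N, 1 O.
Implicit hydrogens by atom environment:
  3 × C (aromatic): 1 H each → 3
  2 × N (aromatic): no H
  1 × C: 3 H
  1 × C (aromatic): no H
  1 × O: no H
  Total hydrogens = 6.
Molecular formula: C5H6N2O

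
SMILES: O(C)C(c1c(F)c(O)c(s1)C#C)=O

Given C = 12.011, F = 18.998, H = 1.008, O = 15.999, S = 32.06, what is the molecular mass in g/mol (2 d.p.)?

200.18

Molecular formula: C8H5FO3S.
M = 8×12.011 + 1×18.998 + 5×1.008 + 3×15.999 + 1×32.06 = 200.18 g/mol.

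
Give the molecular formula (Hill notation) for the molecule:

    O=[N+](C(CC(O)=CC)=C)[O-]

Heavy atoms from the SMILES: 6 C, 1 N, 3 O.
Implicit hydrogens by atom environment:
  2 × C: 2 H each → 4
  2 × C: no H
  1 × C: 3 H
  1 × C: 1 H
  1 × N (charge +1): no H
  1 × O: 1 H
  1 × O: no H
  1 × O (charge -1): no H
  Total hydrogens = 9.
Molecular formula: C6H9NO3

C6H9NO3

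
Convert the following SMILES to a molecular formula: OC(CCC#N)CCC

Heavy atoms from the SMILES: 7 C, 1 N, 1 O.
Implicit hydrogens by atom environment:
  4 × C: 2 H each → 8
  1 × C: 3 H
  1 × C: 1 H
  1 × C: no H
  1 × N: no H
  1 × O: 1 H
  Total hydrogens = 13.
Molecular formula: C7H13NO

C7H13NO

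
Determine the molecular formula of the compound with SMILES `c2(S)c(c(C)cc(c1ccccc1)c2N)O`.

Heavy atoms from the SMILES: 13 C, 1 N, 1 O, 1 S.
Implicit hydrogens by atom environment:
  6 × C (aromatic): 1 H each → 6
  6 × C (aromatic): no H
  1 × C: 3 H
  1 × N: 2 H
  1 × O: 1 H
  1 × S: 1 H
  Total hydrogens = 13.
Molecular formula: C13H13NOS

C13H13NOS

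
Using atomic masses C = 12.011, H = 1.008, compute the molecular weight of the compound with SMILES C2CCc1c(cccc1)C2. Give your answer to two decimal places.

132.21

Molecular formula: C10H12.
M = 10×12.011 + 12×1.008 = 132.21 g/mol.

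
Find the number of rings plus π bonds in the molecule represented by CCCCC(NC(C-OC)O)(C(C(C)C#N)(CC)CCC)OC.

2

Molecular formula from the SMILES: C18H36N2O3.
DoU = (2C + 2 + N − H − X)/2 = (2·18 + 2 + 2 − 36 − 0)/2 = 4/2 = 2.
(Structurally: 0 ring(s) + 2 π bond(s) = 2.)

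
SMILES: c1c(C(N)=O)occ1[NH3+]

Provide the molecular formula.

C5H7N2O2+

Heavy atoms from the SMILES: 5 C, 2 N, 2 O.
Implicit hydrogens by atom environment:
  2 × C (aromatic): 1 H each → 2
  2 × C (aromatic): no H
  1 × C: no H
  1 × N (charge +1): 3 H
  1 × N: 2 H
  1 × O (aromatic): no H
  1 × O: no H
  Total hydrogens = 7.
Net charge +1.
Molecular formula: C5H7N2O2+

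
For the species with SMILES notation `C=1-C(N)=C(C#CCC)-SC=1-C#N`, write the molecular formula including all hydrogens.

Heavy atoms from the SMILES: 9 C, 2 N, 1 S.
Implicit hydrogens by atom environment:
  3 × C (aromatic): no H
  3 × C: no H
  1 × C: 3 H
  1 × C: 2 H
  1 × C (aromatic): 1 H
  1 × N: 2 H
  1 × N: no H
  1 × S (aromatic): no H
  Total hydrogens = 8.
Molecular formula: C9H8N2S

C9H8N2S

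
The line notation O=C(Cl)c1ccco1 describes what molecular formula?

Heavy atoms from the SMILES: 5 C, 1 Cl, 2 O.
Implicit hydrogens by atom environment:
  3 × C (aromatic): 1 H each → 3
  1 × C (aromatic): no H
  1 × C: no H
  1 × Cl: no H
  1 × O (aromatic): no H
  1 × O: no H
  Total hydrogens = 3.
Molecular formula: C5H3ClO2

C5H3ClO2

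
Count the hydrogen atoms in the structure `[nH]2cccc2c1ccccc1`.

Hydrogens are implicit in SMILES; fill each atom to its normal valence:
  8 × C (aromatic): 1 H each → 8
  2 × C (aromatic): no H
  1 × N (aromatic): 1 H
  Total hydrogens = 9.

9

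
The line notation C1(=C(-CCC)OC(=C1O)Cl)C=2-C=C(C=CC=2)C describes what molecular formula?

C14H15ClO2

Heavy atoms from the SMILES: 14 C, 1 Cl, 2 O.
Implicit hydrogens by atom environment:
  6 × C (aromatic): no H
  4 × C (aromatic): 1 H each → 4
  2 × C: 3 H each → 6
  2 × C: 2 H each → 4
  1 × Cl: no H
  1 × O: 1 H
  1 × O (aromatic): no H
  Total hydrogens = 15.
Molecular formula: C14H15ClO2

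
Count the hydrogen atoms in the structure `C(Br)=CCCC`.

9

Hydrogens are implicit in SMILES; fill each atom to its normal valence:
  2 × C: 2 H each → 4
  2 × C: 1 H each → 2
  1 × Br: no H
  1 × C: 3 H
  Total hydrogens = 9.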